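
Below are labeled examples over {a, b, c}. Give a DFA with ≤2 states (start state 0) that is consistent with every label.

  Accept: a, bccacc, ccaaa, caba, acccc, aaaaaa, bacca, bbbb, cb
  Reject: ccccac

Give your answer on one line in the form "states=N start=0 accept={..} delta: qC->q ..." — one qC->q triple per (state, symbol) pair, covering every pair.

State merging on the prefix tree: take the shortest (then alphabetical) example prefix whose next move is undefined and point that move at state 0, else 1, else 2, ...; a target is out if some Accept/Reject pair would then sit in one state with the same input left (inseparable). If every existing state is out, open a new one.
a: 0a undefined. 0a->0: ok.
b: 0b undefined. 0b->0: ok.
c: 0c undefined. 0c->0: no, a/ccccac meet in 0. Open state 1: 0c->1.
ca: 1a undefined. 1a->0: ok.
cb: 1b undefined. 1b->0: ok.
cc: 1c undefined. 1c->0: ok.
All examples now run through 2 states with every (state, symbol) defined. Accept strings end in {0}, Reject strings end in {1}; accept={0}.

states=2 start=0 accept={0} delta: 0a->0 0b->0 0c->1 1a->0 1b->0 1c->0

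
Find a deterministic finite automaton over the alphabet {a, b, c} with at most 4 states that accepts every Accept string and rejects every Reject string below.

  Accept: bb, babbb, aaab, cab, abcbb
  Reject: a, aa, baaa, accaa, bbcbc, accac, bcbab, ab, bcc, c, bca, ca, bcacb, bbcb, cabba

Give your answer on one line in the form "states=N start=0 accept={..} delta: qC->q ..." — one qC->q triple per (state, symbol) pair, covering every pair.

State merging on the prefix tree: take the shortest (then alphabetical) example prefix whose next move is undefined and point that move at state 0, else 1, else 2, ...; a target is out if some Accept/Reject pair would then sit in one state with the same input left (inseparable). If every existing state is out, open a new one.
a: 0a undefined. 0a->0: no, aaab/ab meet in 0 with "b" left. Open state 1: 0a->1.
b: 0b undefined. 0b->0: ok.
c: 0c undefined. 0c->0: no, bb/bbcbc meet in 0. 0c->1: ok.
aa: 1a undefined. 1a->0: no, bb/aa meet in 0. 1a->1: no, aaab/ab meet in 1 with "b" left. Open state 2: 1a->2.
ab: 1b undefined. 1b->0: no, bb/bcbab meet in 0. 1b->1: no, babbb/a meet in 1. 1b->2: no, aaab/bcbab meet in 2 with "ab" left. Open state 3: 1b->3.
ac: 1c undefined. 1c->0: no, bb/bcc meet in 0. 1c->1: ok.
aaa: 2a undefined. 2a->0: no, bb/baaa meet in 0. 2a->1: no, aaab/ab meet in 3. 2a->2: ok.
abc: 3c undefined. 3c->0: no, bb/bbcbc meet in 0. 3c->1: ok.
cab: 2b undefined. 2b->0: ok.
babb: 3b undefined. 3b->0: ok.
bcac: 2c undefined. 2c->0: no, bb/accac meet in 0. 2c->1: ok.
bcba: 3a undefined. 3a->0: no, bb/bcbab meet in 0. 3a->1: ok.
All examples now run through 4 states with every (state, symbol) defined. Accept strings end in {0}, Reject strings end in {1,2,3}; accept={0}.

states=4 start=0 accept={0} delta: 0a->1 0b->0 0c->1 1a->2 1b->3 1c->1 2a->2 2b->0 2c->1 3a->1 3b->0 3c->1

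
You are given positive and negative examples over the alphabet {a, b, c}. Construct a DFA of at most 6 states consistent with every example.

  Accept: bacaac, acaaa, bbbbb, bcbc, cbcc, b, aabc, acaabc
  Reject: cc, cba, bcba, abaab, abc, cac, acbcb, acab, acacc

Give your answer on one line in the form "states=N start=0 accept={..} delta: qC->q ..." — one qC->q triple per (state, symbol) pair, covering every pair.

Fold the examples into a partial DFA from state 0: repeatedly fix the first undefined (state, symbol) met by the shortest-then-alphabetical prefix, trying targets in increasing order and rejecting any under which an Accept and a Reject string meet in one state with the same remainder; add a state when all current targets are rejected. Accepting states are where Accept strings end.
a: 0a undefined. 0a->0: no, aabc/abc meet in 0 with "bc" left. Open state 1: 0a->1.
b: 0b undefined. 0b->0: ok.
c: 0c undefined. 0c->0: no, bbbbb/cc meet in 0. 0c->1: no, bcbc/abc meet in 1 with "bc" left. Open state 2: 0c->2.
aa: 1a undefined. 1a->0: ok.
ab: 1b undefined. 1b->0: no, bbbbb/abaab meet in 0. 1b->1: ok.
ac: 1c undefined. 1c->0: no, bacaac/acacc meet in 2. 1c->1: no, bacaac/abaab meet in 1. 1c->2: no, aabc/abc meet in 2. Open state 3: 1c->3.
ca: 2a undefined. 2a->0: no, aabc/cac meet in 2. 2a->1: ok.
cb: 2b undefined. 2b->0: no, cbcc/cc meet in 2 with "c" left. 2b->1: no, bbbbb/cba meet in 0. 2b->2: no, bcbc/cc meet in 2 with "c" left. 2b->3: ok.
cc: 2c undefined. 2c->0: no, bbbbb/cc meet in 0. 2c->1: ok.
aca: 3a undefined. 3a->0: no, bacaac/abc meet in 3. 3a->1: no, acaaa/cc meet in 1. 3a->2: no, bacaac/abc meet in 3. 3a->3: no, acaaa/cba meet in 3. Open state 4: 3a->4.
acb: 3b undefined. 3b->0: ok.
cbc: 3c undefined. 3c->0: ok.
acaa: 4a undefined. 4a->0: no, acaaa/cc meet in 1. 4a->1: no, bacaac/abc meet in 3. 4a->2: no, bacaac/cc meet in 1. 4a->3: no, acaaa/cba meet in 4. 4a->4: no, acaaa/cba meet in 4. Open state 5: 4a->5.
acab: 4b undefined. 4b->0: no, bbbbb/acab meet in 0. 4b->1: ok.
acac: 4c undefined. 4c->0: no, cbcc/acacc meet in 2. 4c->1: ok.
acaaa: 5a undefined. 5a->0: ok.
acaab: 5b undefined. 5b->0: ok.
bacaac: 5c undefined. 5c->0: ok.
All examples now run through 6 states with every (state, symbol) defined. Accept strings end in {0,2}, Reject strings end in {1,3,4}; accept={0,2}.

states=6 start=0 accept={0,2} delta: 0a->1 0b->0 0c->2 1a->0 1b->1 1c->3 2a->1 2b->3 2c->1 3a->4 3b->0 3c->0 4a->5 4b->1 4c->1 5a->0 5b->0 5c->0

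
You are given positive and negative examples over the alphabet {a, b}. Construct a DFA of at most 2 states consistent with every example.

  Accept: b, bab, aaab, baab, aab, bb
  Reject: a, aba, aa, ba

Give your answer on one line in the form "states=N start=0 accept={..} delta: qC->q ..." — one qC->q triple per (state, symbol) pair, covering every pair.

Grow the machine one transition at a time. Run the examples from 0; the earliest place one falls off (shortest prefix, ties alphabetical) gets sent to the lowest-numbered state that keeps every Accept/Reject pair distinguishable — a pair clashes when both reach the same state with identical unread suffix — and to a fresh state only if none does.
a: 0a undefined. 0a->0: ok.
b: 0b undefined. 0b->0: no, b/a meet in 0. Open state 1: 0b->1.
ba: 1a undefined. 1a->0: ok.
bb: 1b undefined. 1b->0: no, bb/a meet in 0. 1b->1: ok.
All examples now run through 2 states with every (state, symbol) defined. Accept strings end in {1}, Reject strings end in {0}; accept={1}.

states=2 start=0 accept={1} delta: 0a->0 0b->1 1a->0 1b->1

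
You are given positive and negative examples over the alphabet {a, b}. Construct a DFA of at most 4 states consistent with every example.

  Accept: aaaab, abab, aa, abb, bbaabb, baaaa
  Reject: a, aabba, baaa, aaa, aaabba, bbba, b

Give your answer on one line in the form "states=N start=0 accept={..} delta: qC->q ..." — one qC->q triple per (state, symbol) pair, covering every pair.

Grow the machine one transition at a time. Run the examples from 0; the earliest place one falls off (shortest prefix, ties alphabetical) gets sent to the lowest-numbered state that keeps every Accept/Reject pair distinguishable — a pair clashes when both reach the same state with identical unread suffix — and to a fresh state only if none does.
a: 0a undefined. 0a->0: no, aaaab/b meet in 0 with "b" left. Open state 1: 0a->1.
b: 0b undefined. 0b->0: ok.
aa: 1a undefined. 1a->0: no, aaaab/b meet in 0. 1a->1: no, aa/a meet in 1. Open state 2: 1a->2.
ab: 1b undefined. 1b->0: no, abab/b meet in 0. 1b->1: no, abb/a meet in 1. 1b->2: ok.
aaa: 2a undefined. 2a->0: no, abab/baaa meet in 0. 2a->1: ok.
aab: 2b undefined. 2b->0: no, aaaab/b meet in 0. 2b->1: no, aaaab/a meet in 1. 2b->2: ok.
All examples now run through 3 states with every (state, symbol) defined. Accept strings end in {2}, Reject strings end in {0,1}; accept={2}.

states=3 start=0 accept={2} delta: 0a->1 0b->0 1a->2 1b->2 2a->1 2b->2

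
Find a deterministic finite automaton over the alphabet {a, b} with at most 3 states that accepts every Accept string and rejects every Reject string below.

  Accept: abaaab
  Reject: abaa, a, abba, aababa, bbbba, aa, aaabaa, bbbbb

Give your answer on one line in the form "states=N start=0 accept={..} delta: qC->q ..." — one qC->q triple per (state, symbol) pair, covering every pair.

states=3 start=0 accept={2} delta: 0a->0 0b->1 1a->2 1b->0 2a->1 2b->2

Grow the machine one transition at a time. Run the examples from 0; the earliest place one falls off (shortest prefix, ties alphabetical) gets sent to the lowest-numbered state that keeps every Accept/Reject pair distinguishable — a pair clashes when both reach the same state with identical unread suffix — and to a fresh state only if none does.
a: 0a undefined. 0a->0: ok.
b: 0b undefined. 0b->0: no, abaaab/abaa meet in 0. Open state 1: 0b->1.
bb: 1b undefined. 1b->0: ok.
aba: 1a undefined. 1a->0: no, abaaab/bbbbb meet in 1. 1a->1: no, abaaab/a meet in 0. Open state 2: 1a->2.
abaa: 2a undefined. 2a->0: no, abaaab/bbbbb meet in 1. 2a->1: ok.
aabab: 2b undefined. 2b->0: no, abaaab/a meet in 0. 2b->1: no, abaaab/abaa meet in 1. 2b->2: ok.
All examples now run through 3 states with every (state, symbol) defined. Accept strings end in {2}, Reject strings end in {0,1}; accept={2}.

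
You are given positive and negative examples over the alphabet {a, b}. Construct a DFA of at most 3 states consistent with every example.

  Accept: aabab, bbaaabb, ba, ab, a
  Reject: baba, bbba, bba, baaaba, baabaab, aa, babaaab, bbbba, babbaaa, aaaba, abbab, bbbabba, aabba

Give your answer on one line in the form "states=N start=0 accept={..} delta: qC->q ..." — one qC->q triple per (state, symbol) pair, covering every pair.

Grow the machine one transition at a time. Run the examples from 0; the earliest place one falls off (shortest prefix, ties alphabetical) gets sent to the lowest-numbered state that keeps every Accept/Reject pair distinguishable — a pair clashes when both reach the same state with identical unread suffix — and to a fresh state only if none does.
a: 0a undefined. 0a->0: no, ba/aaaba meet in 0 with "ba" left. Open state 1: 0a->1.
b: 0b undefined. 0b->0: no, ba/bbba meet in 1. 0b->1: no, ba/aa meet in 1 with "a" left. Open state 2: 0b->2.
aa: 1a undefined. 1a->0: ok.
ab: 1b undefined. 1b->0: no, aabab/abbab meet in 2 with "ab" left. 1b->1: ok.
ba: 2a undefined. 2a->0: no, aabab/babaaab meet in 2. 2a->1: ok.
bb: 2b undefined. 2b->0: no, aabab/bbba meet in 1. 2b->1: ok.
All examples now run through 3 states with every (state, symbol) defined. Accept strings end in {1}, Reject strings end in {0,2}; accept={1}.

states=3 start=0 accept={1} delta: 0a->1 0b->2 1a->0 1b->1 2a->1 2b->1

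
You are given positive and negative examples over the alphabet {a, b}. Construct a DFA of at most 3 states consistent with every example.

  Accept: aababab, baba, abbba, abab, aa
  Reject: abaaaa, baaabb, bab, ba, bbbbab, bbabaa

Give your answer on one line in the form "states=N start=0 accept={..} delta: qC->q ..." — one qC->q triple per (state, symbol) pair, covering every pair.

Grow the machine one transition at a time. Run the examples from 0; the earliest place one falls off (shortest prefix, ties alphabetical) gets sent to the lowest-numbered state that keeps every Accept/Reject pair distinguishable — a pair clashes when both reach the same state with identical unread suffix — and to a fresh state only if none does.
a: 0a undefined. 0a->0: no, abab/bab meet in 0 with "bab" left. Open state 1: 0a->1.
b: 0b undefined. 0b->0: ok.
aa: 1a undefined. 1a->0: ok.
ab: 1b undefined. 1b->0: no, aababab/abaaaa meet in 0. 1b->1: ok.
All examples now run through 2 states with every (state, symbol) defined. Accept strings end in {0}, Reject strings end in {1}; accept={0}.

states=2 start=0 accept={0} delta: 0a->1 0b->0 1a->0 1b->1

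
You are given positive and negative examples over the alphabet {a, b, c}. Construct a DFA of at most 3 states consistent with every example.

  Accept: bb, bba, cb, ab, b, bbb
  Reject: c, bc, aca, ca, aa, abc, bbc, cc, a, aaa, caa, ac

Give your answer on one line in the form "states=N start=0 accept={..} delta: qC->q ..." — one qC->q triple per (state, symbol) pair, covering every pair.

states=2 start=0 accept={1} delta: 0a->0 0b->1 0c->0 1a->1 1b->1 1c->0

Fold the examples into a partial DFA from state 0: repeatedly fix the first undefined (state, symbol) met by the shortest-then-alphabetical prefix, trying targets in increasing order and rejecting any under which an Accept and a Reject string meet in one state with the same remainder; add a state when all current targets are rejected. Accepting states are where Accept strings end.
a: 0a undefined. 0a->0: ok.
b: 0b undefined. 0b->0: no, bb/aa meet in 0. Open state 1: 0b->1.
c: 0c undefined. 0c->0: ok.
bb: 1b undefined. 1b->0: no, bb/c meet in 0. 1b->1: ok.
bc: 1c undefined. 1c->0: ok.
bba: 1a undefined. 1a->0: no, bba/c meet in 0. 1a->1: ok.
All examples now run through 2 states with every (state, symbol) defined. Accept strings end in {1}, Reject strings end in {0}; accept={1}.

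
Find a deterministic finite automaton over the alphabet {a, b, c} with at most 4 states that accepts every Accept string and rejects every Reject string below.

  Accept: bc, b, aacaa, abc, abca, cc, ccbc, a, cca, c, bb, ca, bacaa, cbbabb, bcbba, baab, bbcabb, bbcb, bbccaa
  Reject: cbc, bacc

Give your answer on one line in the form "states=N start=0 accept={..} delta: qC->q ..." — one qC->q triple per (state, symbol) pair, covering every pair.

Grow the machine one transition at a time. Run the examples from 0; the earliest place one falls off (shortest prefix, ties alphabetical) gets sent to the lowest-numbered state that keeps every Accept/Reject pair distinguishable — a pair clashes when both reach the same state with identical unread suffix — and to a fresh state only if none does.
a: 0a undefined. 0a->0: ok.
b: 0b undefined. 0b->0: no, cc/bacc meet in 0 with "cc" left. Open state 1: 0b->1.
c: 0c undefined. 0c->0: no, bc/cbc meet in 1 with "c" left. 0c->1: ok.
ba: 1a undefined. 1a->0: no, bc/bacc meet in 1 with "c" left. 1a->1: ok.
bb: 1b undefined. 1b->0: no, b/cbc meet in 1. 1b->1: no, bc/cbc meet in 1 with "c" left. Open state 2: 1b->2.
bc: 1c undefined. 1c->0: no, b/bacc meet in 1. 1c->1: no, bc/bacc meet in 1. 1c->2: ok.
bbc: 2c undefined. 2c->0: no, a/cbc meet in 0. 2c->1: no, b/cbc meet in 1. 2c->2: no, bc/cbc meet in 2. Open state 3: 2c->3.
bcb: 2b undefined. 2b->0: ok.
cca: 2a undefined. 2a->0: ok.
bbca: 3a undefined. 3a->0: ok.
bbcb: 3b undefined. 3b->0: ok.
bbcc: 3c undefined. 3c->0: ok.
All examples now run through 4 states with every (state, symbol) defined. Accept strings end in {0,1,2}, Reject strings end in {3}; accept={0,1,2}.

states=4 start=0 accept={0,1,2} delta: 0a->0 0b->1 0c->1 1a->1 1b->2 1c->2 2a->0 2b->0 2c->3 3a->0 3b->0 3c->0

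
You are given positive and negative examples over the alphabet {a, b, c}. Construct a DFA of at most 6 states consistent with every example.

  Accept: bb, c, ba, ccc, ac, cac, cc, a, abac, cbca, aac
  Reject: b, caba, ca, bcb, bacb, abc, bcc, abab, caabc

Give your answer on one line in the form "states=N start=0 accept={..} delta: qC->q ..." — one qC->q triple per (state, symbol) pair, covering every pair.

states=5 start=0 accept={0,2} delta: 0a->0 0b->1 0c->2 1a->0 1b->0 1c->3 2a->4 2b->1 2c->0 3a->0 3b->1 3c->1 4a->0 4b->2 4c->0

Grow the machine one transition at a time. Run the examples from 0; the earliest place one falls off (shortest prefix, ties alphabetical) gets sent to the lowest-numbered state that keeps every Accept/Reject pair distinguishable — a pair clashes when both reach the same state with identical unread suffix — and to a fresh state only if none does.
a: 0a undefined. 0a->0: ok.
b: 0b undefined. 0b->0: no, bb/b meet in 0. Open state 1: 0b->1.
c: 0c undefined. 0c->0: no, c/ca meet in 0. 0c->1: no, c/b meet in 1. Open state 2: 0c->2.
ba: 1a undefined. 1a->0: ok.
bb: 1b undefined. 1b->0: ok.
bc: 1c undefined. 1c->0: no, bb/abc meet in 0. 1c->1: no, bb/bcb meet in 0. 1c->2: no, c/abc meet in 2. Open state 3: 1c->3.
ca: 2a undefined. 2a->0: no, bb/caba meet in 0. 2a->1: no, bb/caba meet in 0. 2a->2: no, c/ca meet in 2. 2a->3: no, cac/bcc meet in 3 with "c" left. Open state 4: 2a->4.
cb: 2b undefined. 2b->0: no, bb/bacb meet in 0. 2b->1: ok.
cc: 2c undefined. 2c->0: ok.
bcb: 3b undefined. 3b->0: no, bb/bcb meet in 0. 3b->1: ok.
bcc: 3c undefined. 3c->0: no, bb/bcc meet in 0. 3c->1: ok.
caa: 4a undefined. 4a->0: ok.
cab: 4b undefined. 4b->0: no, bb/caba meet in 0. 4b->1: no, bb/caba meet in 0. 4b->2: ok.
cac: 4c undefined. 4c->0: ok.
cbca: 3a undefined. 3a->0: ok.
All examples now run through 5 states with every (state, symbol) defined. Accept strings end in {0,2}, Reject strings end in {1,3,4}; accept={0,2}.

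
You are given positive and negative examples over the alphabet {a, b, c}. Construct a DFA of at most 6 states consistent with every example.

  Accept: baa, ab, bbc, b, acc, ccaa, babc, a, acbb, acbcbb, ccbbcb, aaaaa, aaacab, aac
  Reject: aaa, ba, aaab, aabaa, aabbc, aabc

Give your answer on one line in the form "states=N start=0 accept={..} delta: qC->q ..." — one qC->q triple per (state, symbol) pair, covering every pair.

State merging on the prefix tree: take the shortest (then alphabetical) example prefix whose next move is undefined and point that move at state 0, else 1, else 2, ...; a target is out if some Accept/Reject pair would then sit in one state with the same input left (inseparable). If every existing state is out, open a new one.
a: 0a undefined. 0a->0: no, baa/aabaa meet in 0 with "baa" left. Open state 1: 0a->1.
b: 0b undefined. 0b->0: no, a/ba meet in 1. 0b->1: no, baa/aaa meet in 1 with "aa" left. Open state 2: 0b->2.
c: 0c undefined. 0c->0: ok.
aa: 1a undefined. 1a->0: no, baa/aabaa meet in 2 with "aa" left. 1a->1: no, ab/aaab meet in 1 with "b" left. 1a->2: no, bbc/aabc meet in 2 with "bc" left. Open state 3: 1a->3.
ab: 1b undefined. 1b->0: ok.
ac: 1c undefined. 1c->0: ok.
ba: 2a undefined. 2a->0: no, ab/ba meet in 0. 2a->1: no, a/ba meet in 1. 2a->2: no, baa/ba meet in 2. 2a->3: no, baa/aaa meet in 3 with "a" left. Open state 4: 2a->4.
bb: 2b undefined. 2b->0: ok.
aaa: 3a undefined. 3a->0: no, ab/aaa meet in 0. 3a->1: no, ab/aaab meet in 0. 3a->2: no, ab/aaab meet in 0. 3a->3: no, ccaa/aaa meet in 3. 3a->4: ok.
aab: 3b undefined. 3b->0: no, ab/aabc meet in 0. 3b->1: no, ab/aabbc meet in 0. 3b->2: no, baa/aabaa meet in 4 with "a" left. 3b->3: no, baa/aabaa meet in 4 with "a" left. 3b->4: no, babc/aabbc meet in 4 with "bc" left. Open state 5: 3b->5.
aac: 3c undefined. 3c->0: ok.
baa: 4a undefined. 4a->0: ok.
bab: 4b undefined. 4b->0: no, baa/aaab meet in 0. 4b->1: no, a/aaab meet in 1. 4b->2: no, b/aaab meet in 2. 4b->3: no, ccaa/aaab meet in 3. 4b->4: ok.
aaac: 4c undefined. 4c->0: ok.
aaba: 5a undefined. 5a->0: no, a/aabaa meet in 1. 5a->1: no, ccaa/aabaa meet in 3. 5a->2: ok.
aabb: 5b undefined. 5b->0: no, baa/aabbc meet in 0. 5b->1: no, baa/aabbc meet in 0. 5b->2: ok.
aabc: 5c undefined. 5c->0: no, baa/aabc meet in 0. 5c->1: no, a/aabc meet in 1. 5c->2: no, b/aabc meet in 2. 5c->3: no, ccaa/aabc meet in 3. 5c->4: ok.
acbc: 2c undefined. 2c->0: no, baa/aabbc meet in 0. 2c->1: no, a/aabbc meet in 1. 2c->2: no, b/aabbc meet in 2. 2c->3: no, ccaa/aabbc meet in 3. 2c->4: no, acbcbb/aaa meet in 4. 2c->5: ok.
All examples now run through 6 states with every (state, symbol) defined. Accept strings end in {0,1,2,3}, Reject strings end in {4,5}; accept={0,1,2,3}.

states=6 start=0 accept={0,1,2,3} delta: 0a->1 0b->2 0c->0 1a->3 1b->0 1c->0 2a->4 2b->0 2c->5 3a->4 3b->5 3c->0 4a->0 4b->4 4c->0 5a->2 5b->2 5c->4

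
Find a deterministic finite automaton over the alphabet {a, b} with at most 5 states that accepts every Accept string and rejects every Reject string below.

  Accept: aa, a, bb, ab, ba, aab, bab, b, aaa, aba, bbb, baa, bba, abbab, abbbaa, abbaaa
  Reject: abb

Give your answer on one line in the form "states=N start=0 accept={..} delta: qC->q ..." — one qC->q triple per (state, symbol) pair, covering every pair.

State merging on the prefix tree: take the shortest (then alphabetical) example prefix whose next move is undefined and point that move at state 0, else 1, else 2, ...; a target is out if some Accept/Reject pair would then sit in one state with the same input left (inseparable). If every existing state is out, open a new one.
a: 0a undefined. 0a->0: no, bb/abb meet in 0 with "bb" left. Open state 1: 0a->1.
b: 0b undefined. 0b->0: ok.
aa: 1a undefined. 1a->0: ok.
ab: 1b undefined. 1b->0: no, aa/abb meet in 0. 1b->1: no, a/abb meet in 1. Open state 2: 1b->2.
aba: 2a undefined. 2a->0: ok.
abb: 2b undefined. 2b->0: no, aa/abb meet in 0. 2b->1: no, a/abb meet in 1. 2b->2: no, ab/abb meet in 2. Open state 3: 2b->3.
abba: 3a undefined. 3a->0: ok.
abbb: 3b undefined. 3b->0: ok.
All examples now run through 4 states with every (state, symbol) defined. Accept strings end in {0,1,2}, Reject strings end in {3}; accept={0,1,2}.

states=4 start=0 accept={0,1,2} delta: 0a->1 0b->0 1a->0 1b->2 2a->0 2b->3 3a->0 3b->0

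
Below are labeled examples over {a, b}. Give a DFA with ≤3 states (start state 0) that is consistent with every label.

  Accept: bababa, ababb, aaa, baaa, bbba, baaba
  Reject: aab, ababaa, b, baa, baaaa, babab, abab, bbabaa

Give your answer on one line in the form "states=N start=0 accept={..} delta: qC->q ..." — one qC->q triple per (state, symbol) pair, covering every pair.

states=3 start=0 accept={0,2} delta: 0a->0 0b->1 1a->2 1b->0 2a->1 2b->1

State merging on the prefix tree: take the shortest (then alphabetical) example prefix whose next move is undefined and point that move at state 0, else 1, else 2, ...; a target is out if some Accept/Reject pair would then sit in one state with the same input left (inseparable). If every existing state is out, open a new one.
a: 0a undefined. 0a->0: ok.
b: 0b undefined. 0b->0: no, bababa/aab meet in 0. Open state 1: 0b->1.
ba: 1a undefined. 1a->0: no, bababa/ababaa meet in 0. 1a->1: no, baaa/aab meet in 1. Open state 2: 1a->2.
bb: 1b undefined. 1b->0: ok.
baa: 2a undefined. 2a->0: no, aaa/baa meet in 0. 2a->1: ok.
bab: 2b undefined. 2b->0: no, ababb/aab meet in 1. 2b->1: ok.
All examples now run through 3 states with every (state, symbol) defined. Accept strings end in {0,2}, Reject strings end in {1}; accept={0,2}.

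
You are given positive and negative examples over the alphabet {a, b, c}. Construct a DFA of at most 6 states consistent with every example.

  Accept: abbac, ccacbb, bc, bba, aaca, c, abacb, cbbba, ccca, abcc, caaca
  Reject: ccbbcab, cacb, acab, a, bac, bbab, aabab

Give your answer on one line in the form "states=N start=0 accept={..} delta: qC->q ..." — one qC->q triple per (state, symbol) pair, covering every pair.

states=5 start=0 accept={1,2,3} delta: 0a->0 0b->1 0c->2 1a->2 1b->2 1c->1 2a->3 2b->0 2c->4 3a->0 3b->0 3c->2 4a->0 4b->2 4c->1

Grow the machine one transition at a time. Run the examples from 0; the earliest place one falls off (shortest prefix, ties alphabetical) gets sent to the lowest-numbered state that keeps every Accept/Reject pair distinguishable — a pair clashes when both reach the same state with identical unread suffix — and to a fresh state only if none does.
a: 0a undefined. 0a->0: ok.
b: 0b undefined. 0b->0: no, abbac/bac meet in 0 with "c" left. Open state 1: 0b->1.
c: 0c undefined. 0c->0: no, aaca/a meet in 0. 0c->1: no, abacb/cacb meet in 1 with "acb" left. Open state 2: 0c->2.
ba: 1a undefined. 1a->0: no, c/bac meet in 2. 1a->1: no, bc/bac meet in 1 with "c" left. 1a->2: ok.
bb: 1b undefined. 1b->0: no, bba/a meet in 0. 1b->1: no, abbac/bac meet in 2 with "c" left. 1b->2: ok.
bc: 1c undefined. 1c->0: no, bc/a meet in 0. 1c->1: ok.
ca: 2a undefined. 2a->0: no, bc/acab meet in 1. 2a->1: no, c/cacb meet in 2. 2a->2: no, abbac/bac meet in 2 with "c" left. Open state 3: 2a->3.
cb: 2b undefined. 2b->0: ok.
cc: 2c undefined. 2c->0: no, ccacbb/ccbbcab meet in 1. 2c->1: no, ccacbb/a meet in 0. 2c->2: no, c/bac meet in 2. 2c->3: no, bba/bac meet in 3. Open state 4: 2c->4.
caa: 3a undefined. 3a->0: ok.
cac: 3c undefined. 3c->0: no, abbac/a meet in 0. 3c->1: no, c/cacb meet in 2. 3c->2: ok.
cca: 4a undefined. 4a->0: ok.
ccb: 4b undefined. 4b->0: no, abacb/ccbbcab meet in 0. 4b->1: no, ccacbb/ccbbcab meet in 1. 4b->2: ok.
ccc: 4c undefined. 4c->0: no, ccca/cacb meet in 0. 4c->1: ok.
acab: 3b undefined. 3b->0: ok.
All examples now run through 5 states with every (state, symbol) defined. Accept strings end in {1,2,3}, Reject strings end in {0,4}; accept={1,2,3}.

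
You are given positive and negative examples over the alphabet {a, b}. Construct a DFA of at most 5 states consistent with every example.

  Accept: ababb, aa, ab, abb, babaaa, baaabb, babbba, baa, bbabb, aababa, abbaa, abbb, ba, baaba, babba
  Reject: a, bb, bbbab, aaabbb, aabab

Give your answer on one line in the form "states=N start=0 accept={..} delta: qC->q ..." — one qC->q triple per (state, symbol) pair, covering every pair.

states=5 start=0 accept={0,2,3} delta: 0a->1 0b->2 1a->2 1b->3 2a->2 2b->4 3a->1 3b->0 4a->2 4b->2

Fold the examples into a partial DFA from state 0: repeatedly fix the first undefined (state, symbol) met by the shortest-then-alphabetical prefix, trying targets in increasing order and rejecting any under which an Accept and a Reject string meet in one state with the same remainder; add a state when all current targets are rejected. Accepting states are where Accept strings end.
a: 0a undefined. 0a->0: no, aa/a meet in 0. Open state 1: 0a->1.
b: 0b undefined. 0b->0: no, ab/bbbab meet in 1 with "b" left. 0b->1: no, ab/bb meet in 1 with "b" left. Open state 2: 0b->2.
aa: 1a undefined. 1a->0: no, abbb/aaabbb meet in 1 with "bbb" left. 1a->1: no, aa/a meet in 1. 1a->2: ok.
ab: 1b undefined. 1b->0: no, abbb/bb meet in 2 with "b" left. 1b->1: no, ab/a meet in 1. 1b->2: no, abb/bb meet in 2 with "b" left. Open state 3: 1b->3.
ba: 2a undefined. 2a->0: no, baaabb/aaabbb meet in 2 with "bb" left. 2a->1: no, abbb/aaabbb meet in 3 with "bb" left. 2a->2: ok.
bb: 2b undefined. 2b->0: no, ab/aabab meet in 3. 2b->1: no, abb/aaabbb meet in 3 with "b" left. 2b->2: no, aa/bb meet in 2. 2b->3: no, ab/bb meet in 3. Open state 4: 2b->4.
aba: 3a undefined. 3a->0: no, ababb/bb meet in 4. 3a->1: ok.
abb: 3b undefined. 3b->0: ok.
bba: 4a undefined. 4a->0: no, aa/aabab meet in 2. 4a->1: no, ab/aabab meet in 3. 4a->2: ok.
bbb: 4b undefined. 4b->0: no, aa/aaabbb meet in 2. 4b->1: no, ab/aaabbb meet in 3. 4b->2: ok.
All examples now run through 5 states with every (state, symbol) defined. Accept strings end in {0,2,3}, Reject strings end in {1,4}; accept={0,2,3}.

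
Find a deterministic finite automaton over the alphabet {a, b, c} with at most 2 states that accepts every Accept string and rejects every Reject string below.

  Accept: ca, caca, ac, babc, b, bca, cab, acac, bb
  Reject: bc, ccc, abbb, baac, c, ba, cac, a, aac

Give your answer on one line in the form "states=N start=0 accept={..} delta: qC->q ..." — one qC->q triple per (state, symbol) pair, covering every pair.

states=2 start=0 accept={0} delta: 0a->1 0b->0 0c->1 1a->0 1b->1 1c->0

Fold the examples into a partial DFA from state 0: repeatedly fix the first undefined (state, symbol) met by the shortest-then-alphabetical prefix, trying targets in increasing order and rejecting any under which an Accept and a Reject string meet in one state with the same remainder; add a state when all current targets are rejected. Accepting states are where Accept strings end.
a: 0a undefined. 0a->0: no, ac/c meet in 0 with "c" left. Open state 1: 0a->1.
b: 0b undefined. 0b->0: ok.
c: 0c undefined. 0c->0: no, ca/ba meet in 1. 0c->1: ok.
aa: 1a undefined. 1a->0: ok.
ab: 1b undefined. 1b->0: no, ca/abbb meet in 0. 1b->1: ok.
ac: 1c undefined. 1c->0: ok.
All examples now run through 2 states with every (state, symbol) defined. Accept strings end in {0}, Reject strings end in {1}; accept={0}.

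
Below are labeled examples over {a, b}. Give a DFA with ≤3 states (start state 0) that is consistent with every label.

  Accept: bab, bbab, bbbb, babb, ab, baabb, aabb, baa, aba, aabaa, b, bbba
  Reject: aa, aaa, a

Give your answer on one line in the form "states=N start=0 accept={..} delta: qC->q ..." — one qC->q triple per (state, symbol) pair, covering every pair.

states=2 start=0 accept={1} delta: 0a->0 0b->1 1a->1 1b->1

Fold the examples into a partial DFA from state 0: repeatedly fix the first undefined (state, symbol) met by the shortest-then-alphabetical prefix, trying targets in increasing order and rejecting any under which an Accept and a Reject string meet in one state with the same remainder; add a state when all current targets are rejected. Accepting states are where Accept strings end.
a: 0a undefined. 0a->0: ok.
b: 0b undefined. 0b->0: no, bab/aa meet in 0. Open state 1: 0b->1.
ba: 1a undefined. 1a->0: no, baa/aa meet in 0. 1a->1: ok.
bb: 1b undefined. 1b->0: no, bab/aa meet in 0. 1b->1: ok.
All examples now run through 2 states with every (state, symbol) defined. Accept strings end in {1}, Reject strings end in {0}; accept={1}.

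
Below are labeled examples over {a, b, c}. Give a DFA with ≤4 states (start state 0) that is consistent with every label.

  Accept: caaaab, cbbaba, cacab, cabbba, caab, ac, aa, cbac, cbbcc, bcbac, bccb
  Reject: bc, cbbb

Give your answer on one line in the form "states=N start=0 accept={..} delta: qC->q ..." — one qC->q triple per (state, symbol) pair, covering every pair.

Grow the machine one transition at a time. Run the examples from 0; the earliest place one falls off (shortest prefix, ties alphabetical) gets sent to the lowest-numbered state that keeps every Accept/Reject pair distinguishable — a pair clashes when both reach the same state with identical unread suffix — and to a fresh state only if none does.
a: 0a undefined. 0a->0: ok.
b: 0b undefined. 0b->0: no, ac/bc meet in 0 with "c" left. Open state 1: 0b->1.
c: 0c undefined. 0c->0: ok.
bc: 1c undefined. 1c->0: no, ac/bc meet in 0. 1c->1: no, caaaab/bc meet in 1. Open state 2: 1c->2.
bcb: 2b undefined. 2b->0: ok.
bcc: 2c undefined. 2c->0: ok.
cba: 1a undefined. 1a->0: ok.
cbb: 1b undefined. 1b->0: no, caaaab/cbbb meet in 1. 1b->1: no, caaaab/cbbb meet in 1. 1b->2: no, cabbba/cbbb meet in 0. Open state 3: 1b->3.
cbba: 3a undefined. 3a->0: ok.
cbbb: 3b undefined. 3b->0: no, cbbaba/cbbb meet in 0. 3b->1: no, caaaab/cbbb meet in 1. 3b->2: ok.
cbbc: 3c undefined. 3c->0: ok.
cabbba: 2a undefined. 2a->0: ok.
All examples now run through 4 states with every (state, symbol) defined. Accept strings end in {0,1}, Reject strings end in {2}; accept={0,1}.

states=4 start=0 accept={0,1} delta: 0a->0 0b->1 0c->0 1a->0 1b->3 1c->2 2a->0 2b->0 2c->0 3a->0 3b->2 3c->0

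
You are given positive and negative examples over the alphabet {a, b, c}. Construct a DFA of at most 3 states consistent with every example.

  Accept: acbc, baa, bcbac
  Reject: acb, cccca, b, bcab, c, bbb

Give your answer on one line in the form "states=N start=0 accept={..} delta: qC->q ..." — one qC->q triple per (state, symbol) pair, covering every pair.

State merging on the prefix tree: take the shortest (then alphabetical) example prefix whose next move is undefined and point that move at state 0, else 1, else 2, ...; a target is out if some Accept/Reject pair would then sit in one state with the same input left (inseparable). If every existing state is out, open a new one.
a: 0a undefined. 0a->0: ok.
b: 0b undefined. 0b->0: no, baa/b meet in 0. Open state 1: 0b->1.
c: 0c undefined. 0c->0: ok.
ba: 1a undefined. 1a->0: no, baa/cccca meet in 0. 1a->1: no, baa/acb meet in 1. Open state 2: 1a->2.
bb: 1b undefined. 1b->0: ok.
bc: 1c undefined. 1c->0: no, acbc/cccca meet in 0. 1c->1: no, acbc/acb meet in 1. 1c->2: ok.
baa: 2a undefined. 2a->0: no, baa/cccca meet in 0. 2a->1: no, baa/acb meet in 1. 2a->2: ok.
bcb: 2b undefined. 2b->0: no, bcbac/cccca meet in 0. 2b->1: ok.
bcbac: 2c undefined. 2c->0: no, bcbac/cccca meet in 0. 2c->1: no, bcbac/acb meet in 1. 2c->2: ok.
All examples now run through 3 states with every (state, symbol) defined. Accept strings end in {2}, Reject strings end in {0,1}; accept={2}.

states=3 start=0 accept={2} delta: 0a->0 0b->1 0c->0 1a->2 1b->0 1c->2 2a->2 2b->1 2c->2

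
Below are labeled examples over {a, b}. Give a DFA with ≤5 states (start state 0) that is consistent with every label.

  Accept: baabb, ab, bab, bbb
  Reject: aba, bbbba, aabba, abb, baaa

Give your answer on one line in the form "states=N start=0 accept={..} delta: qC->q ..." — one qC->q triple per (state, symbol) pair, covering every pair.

Grow the machine one transition at a time. Run the examples from 0; the earliest place one falls off (shortest prefix, ties alphabetical) gets sent to the lowest-numbered state that keeps every Accept/Reject pair distinguishable — a pair clashes when both reach the same state with identical unread suffix — and to a fresh state only if none does.
a: 0a undefined. 0a->0: ok.
b: 0b undefined. 0b->0: no, baabb/aba meet in 0. Open state 1: 0b->1.
ba: 1a undefined. 1a->0: no, baabb/abb meet in 1 with "b" left. 1a->1: no, ab/aba meet in 1. Open state 2: 1a->2.
bb: 1b undefined. 1b->0: ok.
baa: 2a undefined. 2a->0: no, baabb/bbbba meet in 0. 2a->1: ok.
bab: 2b undefined. 2b->0: no, bab/bbbba meet in 0. 2b->1: ok.
All examples now run through 3 states with every (state, symbol) defined. Accept strings end in {1}, Reject strings end in {0,2}; accept={1}.

states=3 start=0 accept={1} delta: 0a->0 0b->1 1a->2 1b->0 2a->1 2b->1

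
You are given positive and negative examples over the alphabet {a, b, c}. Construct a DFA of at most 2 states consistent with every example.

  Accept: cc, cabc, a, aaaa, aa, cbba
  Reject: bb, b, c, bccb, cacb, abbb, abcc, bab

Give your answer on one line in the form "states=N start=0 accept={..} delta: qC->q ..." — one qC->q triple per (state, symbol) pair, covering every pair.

State merging on the prefix tree: take the shortest (then alphabetical) example prefix whose next move is undefined and point that move at state 0, else 1, else 2, ...; a target is out if some Accept/Reject pair would then sit in one state with the same input left (inseparable). If every existing state is out, open a new one.
a: 0a undefined. 0a->0: ok.
b: 0b undefined. 0b->0: no, cc/abcc meet in 0 with "cc" left. Open state 1: 0b->1.
c: 0c undefined. 0c->0: no, cc/c meet in 0. 0c->1: ok.
ba: 1a undefined. 1a->0: ok.
bb: 1b undefined. 1b->0: no, a/bb meet in 0. 1b->1: ok.
bc: 1c undefined. 1c->0: ok.
All examples now run through 2 states with every (state, symbol) defined. Accept strings end in {0}, Reject strings end in {1}; accept={0}.

states=2 start=0 accept={0} delta: 0a->0 0b->1 0c->1 1a->0 1b->1 1c->0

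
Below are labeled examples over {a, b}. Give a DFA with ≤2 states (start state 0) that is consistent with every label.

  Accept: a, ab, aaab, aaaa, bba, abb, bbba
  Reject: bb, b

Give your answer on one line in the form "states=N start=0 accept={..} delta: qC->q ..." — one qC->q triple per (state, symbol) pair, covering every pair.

states=2 start=0 accept={1} delta: 0a->1 0b->0 1a->1 1b->1

Grow the machine one transition at a time. Run the examples from 0; the earliest place one falls off (shortest prefix, ties alphabetical) gets sent to the lowest-numbered state that keeps every Accept/Reject pair distinguishable — a pair clashes when both reach the same state with identical unread suffix — and to a fresh state only if none does.
a: 0a undefined. 0a->0: no, ab/b meet in 0 with "b" left. Open state 1: 0a->1.
b: 0b undefined. 0b->0: ok.
aa: 1a undefined. 1a->0: no, aaaa/bb meet in 0. 1a->1: ok.
ab: 1b undefined. 1b->0: no, ab/bb meet in 0. 1b->1: ok.
All examples now run through 2 states with every (state, symbol) defined. Accept strings end in {1}, Reject strings end in {0}; accept={1}.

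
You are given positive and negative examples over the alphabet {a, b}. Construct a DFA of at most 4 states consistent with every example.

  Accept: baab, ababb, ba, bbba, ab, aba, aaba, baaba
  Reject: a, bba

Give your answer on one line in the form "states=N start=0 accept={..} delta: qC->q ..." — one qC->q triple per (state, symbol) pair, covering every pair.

State merging on the prefix tree: take the shortest (then alphabetical) example prefix whose next move is undefined and point that move at state 0, else 1, else 2, ...; a target is out if some Accept/Reject pair would then sit in one state with the same input left (inseparable). If every existing state is out, open a new one.
a: 0a undefined. 0a->0: ok.
b: 0b undefined. 0b->0: no, baab/a meet in 0. Open state 1: 0b->1.
ba: 1a undefined. 1a->0: no, ba/a meet in 0. 1a->1: no, baaba/bba meet in 1 with "ba" left. Open state 2: 1a->2.
bb: 1b undefined. 1b->0: ok.
baa: 2a undefined. 2a->0: ok.
abab: 2b undefined. 2b->0: ok.
All examples now run through 3 states with every (state, symbol) defined. Accept strings end in {1,2}, Reject strings end in {0}; accept={1,2}.

states=3 start=0 accept={1,2} delta: 0a->0 0b->1 1a->2 1b->0 2a->0 2b->0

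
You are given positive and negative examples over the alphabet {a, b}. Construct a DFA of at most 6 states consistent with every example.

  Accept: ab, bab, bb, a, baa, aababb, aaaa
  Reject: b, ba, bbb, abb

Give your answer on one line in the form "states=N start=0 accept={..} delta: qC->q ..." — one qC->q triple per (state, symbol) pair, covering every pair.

states=4 start=0 accept={0,1} delta: 0a->1 0b->2 1a->0 1b->0 2a->3 2b->0 3a->0 3b->1

Fold the examples into a partial DFA from state 0: repeatedly fix the first undefined (state, symbol) met by the shortest-then-alphabetical prefix, trying targets in increasing order and rejecting any under which an Accept and a Reject string meet in one state with the same remainder; add a state when all current targets are rejected. Accepting states are where Accept strings end.
a: 0a undefined. 0a->0: no, ab/b meet in 0 with "b" left. Open state 1: 0a->1.
b: 0b undefined. 0b->0: no, bb/b meet in 0. 0b->1: no, a/b meet in 1. Open state 2: 0b->2.
aa: 1a undefined. 1a->0: ok.
ab: 1b undefined. 1b->0: ok.
ba: 2a undefined. 2a->0: no, ab/ba meet in 0. 2a->1: no, a/ba meet in 1. 2a->2: no, baa/b meet in 2. Open state 3: 2a->3.
bb: 2b undefined. 2b->0: ok.
baa: 3a undefined. 3a->0: ok.
bab: 3b undefined. 3b->0: no, aababb/b meet in 2. 3b->1: ok.
All examples now run through 4 states with every (state, symbol) defined. Accept strings end in {0,1}, Reject strings end in {2,3}; accept={0,1}.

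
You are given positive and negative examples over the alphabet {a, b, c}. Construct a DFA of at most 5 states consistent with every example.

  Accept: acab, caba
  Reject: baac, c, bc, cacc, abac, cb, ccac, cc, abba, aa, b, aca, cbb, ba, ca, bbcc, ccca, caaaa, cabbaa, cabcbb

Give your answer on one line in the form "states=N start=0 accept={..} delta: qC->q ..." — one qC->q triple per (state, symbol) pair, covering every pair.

Fold the examples into a partial DFA from state 0: repeatedly fix the first undefined (state, symbol) met by the shortest-then-alphabetical prefix, trying targets in increasing order and rejecting any under which an Accept and a Reject string meet in one state with the same remainder; add a state when all current targets are rejected. Accepting states are where Accept strings end.
a: 0a undefined. 0a->0: ok.
b: 0b undefined. 0b->0: ok.
c: 0c undefined. 0c->0: no, acab/baac meet in 0. Open state 1: 0c->1.
ca: 1a undefined. 1a->0: no, acab/abba meet in 0. 1a->1: no, acab/cb meet in 1 with "b" left. Open state 2: 1a->2.
cb: 1b undefined. 1b->0: ok.
cc: 1c undefined. 1c->0: ok.
caa: 2a undefined. 2a->0: ok.
cab: 2b undefined. 2b->0: no, acab/cb meet in 0. 2b->1: no, acab/baac meet in 1. 2b->2: no, acab/aca meet in 2. Open state 3: 2b->3.
cac: 2c undefined. 2c->0: ok.
caba: 3a undefined. 3a->0: no, caba/cb meet in 0. 3a->1: no, caba/baac meet in 1. 3a->2: no, caba/aca meet in 2. 3a->3: ok.
cabb: 3b undefined. 3b->0: ok.
cabc: 3c undefined. 3c->0: ok.
All examples now run through 4 states with every (state, symbol) defined. Accept strings end in {3}, Reject strings end in {0,1,2}; accept={3}.

states=4 start=0 accept={3} delta: 0a->0 0b->0 0c->1 1a->2 1b->0 1c->0 2a->0 2b->3 2c->0 3a->3 3b->0 3c->0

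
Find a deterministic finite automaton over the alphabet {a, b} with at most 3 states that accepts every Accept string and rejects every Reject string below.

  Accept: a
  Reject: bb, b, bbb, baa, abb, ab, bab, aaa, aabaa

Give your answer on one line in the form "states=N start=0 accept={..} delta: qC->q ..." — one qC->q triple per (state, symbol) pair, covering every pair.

Grow the machine one transition at a time. Run the examples from 0; the earliest place one falls off (shortest prefix, ties alphabetical) gets sent to the lowest-numbered state that keeps every Accept/Reject pair distinguishable — a pair clashes when both reach the same state with identical unread suffix — and to a fresh state only if none does.
a: 0a undefined. 0a->0: no, a/aaa meet in 0. Open state 1: 0a->1.
b: 0b undefined. 0b->0: ok.
aa: 1a undefined. 1a->0: no, a/aaa meet in 1. 1a->1: no, a/baa meet in 1. Open state 2: 1a->2.
ab: 1b undefined. 1b->0: ok.
aaa: 2a undefined. 2a->0: ok.
aab: 2b undefined. 2b->0: ok.
All examples now run through 3 states with every (state, symbol) defined. Accept strings end in {1}, Reject strings end in {0,2}; accept={1}.

states=3 start=0 accept={1} delta: 0a->1 0b->0 1a->2 1b->0 2a->0 2b->0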